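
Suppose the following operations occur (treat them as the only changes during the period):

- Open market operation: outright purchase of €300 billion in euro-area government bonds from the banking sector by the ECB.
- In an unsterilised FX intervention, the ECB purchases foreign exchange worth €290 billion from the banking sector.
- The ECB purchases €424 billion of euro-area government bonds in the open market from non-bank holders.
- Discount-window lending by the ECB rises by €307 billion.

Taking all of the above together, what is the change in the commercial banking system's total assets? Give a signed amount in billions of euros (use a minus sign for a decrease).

+€731 billion

OMO purchase (from banks) €300 billion: just an asset swap on bank balance sheets → 0.
FX purchase €290 billion: just an asset swap on bank balance sheets → 0.
Asset purchase (from non-banks) €424 billion: bank balance sheets expand → +€424B.
Discount-window loan €307 billion: bank balance sheets expand → +€307B.
Net: 0 + 0 + 424 + 307 = +€731 billion.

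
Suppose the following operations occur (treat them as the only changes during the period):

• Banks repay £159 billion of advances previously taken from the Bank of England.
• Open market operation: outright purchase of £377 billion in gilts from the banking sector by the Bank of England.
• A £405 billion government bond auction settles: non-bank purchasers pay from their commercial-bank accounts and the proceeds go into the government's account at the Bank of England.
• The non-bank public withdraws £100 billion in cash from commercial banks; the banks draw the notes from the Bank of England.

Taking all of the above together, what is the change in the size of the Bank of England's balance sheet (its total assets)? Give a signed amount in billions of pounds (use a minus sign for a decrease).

Bank of England balance sheet:
  Assets:      Securities +£377B, Loans to banks −£159B
  Liabilities: Bank reserves −£287B, Currency in circulation +£100B, Government deposits +£405B
Commercial banking system:
  Assets:      Reserves at CB −£287B, Securities −£377B
  Liabilities: Checkable deposits −£505B, Borrowings from CB −£159B
Change in total Bank of England assets = +£218 billion.

+£218 billion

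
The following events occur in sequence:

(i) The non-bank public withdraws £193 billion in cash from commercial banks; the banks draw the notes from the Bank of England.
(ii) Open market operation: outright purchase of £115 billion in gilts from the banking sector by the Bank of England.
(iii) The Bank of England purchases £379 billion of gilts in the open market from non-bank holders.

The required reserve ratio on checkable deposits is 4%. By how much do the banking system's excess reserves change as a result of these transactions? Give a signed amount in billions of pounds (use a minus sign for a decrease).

Currency withdrawal £193 billion: reserves −£193B, deposits −£193B.
OMO purchase (from banks) £115 billion: reserves +£115B, deposits 0.
Asset purchase (from non-banks) £379 billion: reserves +£379B, deposits +£379B.
Totals: Δreserves = +£301B, Δdeposits = +£186B.
Δrequired reserves = 4% × +£186B = +£7.44B.
Δexcess reserves = Δreserves − Δrequired = +£301B − (+£7.44B) = +£293.56 billion.

+£293.56 billion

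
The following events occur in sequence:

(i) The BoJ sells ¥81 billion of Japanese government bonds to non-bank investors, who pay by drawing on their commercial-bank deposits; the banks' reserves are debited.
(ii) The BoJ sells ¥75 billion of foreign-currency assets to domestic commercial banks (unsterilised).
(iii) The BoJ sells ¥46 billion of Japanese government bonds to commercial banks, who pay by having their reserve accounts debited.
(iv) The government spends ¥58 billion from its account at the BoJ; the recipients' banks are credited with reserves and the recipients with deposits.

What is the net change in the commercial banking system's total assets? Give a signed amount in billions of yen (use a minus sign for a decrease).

Asset sale (to non-banks) ¥81 billion: bank balance sheets shrink → −¥81B.
FX sale ¥75 billion: just an asset swap on bank balance sheets → 0.
OMO sale (to banks) ¥46 billion: just an asset swap on bank balance sheets → 0.
Government spending ¥58 billion: bank balance sheets expand → +¥58B.
Net: −81 + 0 + 0 + 58 = -¥23 billion.

-¥23 billion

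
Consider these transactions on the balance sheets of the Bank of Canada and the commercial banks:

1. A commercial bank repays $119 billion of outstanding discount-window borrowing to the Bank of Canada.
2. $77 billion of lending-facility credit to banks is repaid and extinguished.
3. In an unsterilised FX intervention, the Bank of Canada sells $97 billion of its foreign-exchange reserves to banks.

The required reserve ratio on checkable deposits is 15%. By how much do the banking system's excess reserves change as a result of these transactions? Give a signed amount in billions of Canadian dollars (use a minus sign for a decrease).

Discount-window repayment $119 billion: reserves −$119B, deposits 0.
Discount-window repayment $77 billion: reserves −$77B, deposits 0.
FX sale $97 billion: reserves −$97B, deposits 0.
Totals: Δreserves = −$293B, Δdeposits = 0.
Δrequired reserves = 15% × 0 = 0.
Δexcess reserves = Δreserves − Δrequired = −$293B − (0) = -$293 billion.

-$293 billion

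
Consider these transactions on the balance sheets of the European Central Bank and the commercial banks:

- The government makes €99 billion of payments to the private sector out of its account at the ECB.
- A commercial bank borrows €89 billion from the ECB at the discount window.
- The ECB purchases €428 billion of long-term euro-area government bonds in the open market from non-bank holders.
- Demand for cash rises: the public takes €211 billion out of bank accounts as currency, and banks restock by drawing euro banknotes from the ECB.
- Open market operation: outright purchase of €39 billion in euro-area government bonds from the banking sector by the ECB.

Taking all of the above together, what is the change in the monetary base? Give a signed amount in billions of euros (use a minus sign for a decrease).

+€655 billion

Government spending €99 billion: a non-base liability converts back to reserves → +€99B.
Discount-window loan €89 billion: ECB balance sheet expands → +€89B.
Asset purchase (from non-banks) €428 billion: ECB balance sheet expands → +€428B.
Currency withdrawal €211 billion: just a shift between currency and reserves — both are base money → 0.
OMO purchase (from banks) €39 billion: ECB balance sheet expands → +€39B.
Net: 99 + 89 + 428 + 0 + 39 = +€655 billion.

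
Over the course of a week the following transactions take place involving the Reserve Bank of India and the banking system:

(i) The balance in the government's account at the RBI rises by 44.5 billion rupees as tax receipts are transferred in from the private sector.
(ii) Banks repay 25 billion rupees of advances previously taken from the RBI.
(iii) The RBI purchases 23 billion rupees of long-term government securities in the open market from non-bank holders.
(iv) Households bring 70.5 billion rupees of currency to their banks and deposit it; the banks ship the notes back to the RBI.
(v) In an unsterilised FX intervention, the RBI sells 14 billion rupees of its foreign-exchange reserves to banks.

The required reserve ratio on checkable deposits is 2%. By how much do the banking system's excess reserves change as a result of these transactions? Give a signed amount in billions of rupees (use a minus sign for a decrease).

Government account inflow 44.5 billion rupees: reserves −44.5B, deposits −44.5B.
Discount-window repayment 25 billion rupees: reserves −25B, deposits 0.
Asset purchase (from non-banks) 23 billion rupees: reserves +23B, deposits +23B.
Currency deposit 70.5 billion rupees: reserves +70.5B, deposits +70.5B.
FX sale 14 billion rupees: reserves −14B, deposits 0.
Totals: Δreserves = +10B, Δdeposits = +49B.
Δrequired reserves = 2% × +49B = +0.98B.
Δexcess reserves = Δreserves − Δrequired = +10B − (+0.98B) = +9.02 billion.

+9.02 billion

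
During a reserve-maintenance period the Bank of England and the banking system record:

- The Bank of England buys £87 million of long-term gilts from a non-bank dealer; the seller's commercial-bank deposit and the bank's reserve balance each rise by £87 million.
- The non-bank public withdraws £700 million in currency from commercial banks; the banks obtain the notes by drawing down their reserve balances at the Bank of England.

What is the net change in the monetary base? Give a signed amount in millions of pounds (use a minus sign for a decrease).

Bank of England balance sheet:
  Assets:      Securities +£87M
  Liabilities: Bank reserves −£613M, Currency in circulation +£700M
Monetary base = currency + reserves: +£700M + (−£613M) = +£87 million.

+£87 million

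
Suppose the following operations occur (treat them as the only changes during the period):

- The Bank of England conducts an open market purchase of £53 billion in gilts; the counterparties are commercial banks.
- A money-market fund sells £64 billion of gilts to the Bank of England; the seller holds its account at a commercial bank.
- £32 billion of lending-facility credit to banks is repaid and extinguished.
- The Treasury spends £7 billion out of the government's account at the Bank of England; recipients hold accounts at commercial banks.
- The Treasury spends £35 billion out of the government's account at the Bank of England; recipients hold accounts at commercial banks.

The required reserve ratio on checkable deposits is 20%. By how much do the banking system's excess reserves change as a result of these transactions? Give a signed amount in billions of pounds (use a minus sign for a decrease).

OMO purchase (from banks) £53 billion: reserves +£53B, deposits 0.
Asset purchase (from non-banks) £64 billion: reserves +£64B, deposits +£64B.
Discount-window repayment £32 billion: reserves −£32B, deposits 0.
Government spending £7 billion: reserves +£7B, deposits +£7B.
Government spending £35 billion: reserves +£35B, deposits +£35B.
Totals: Δreserves = +£127B, Δdeposits = +£106B.
Δrequired reserves = 20% × +£106B = +£21.2B.
Δexcess reserves = Δreserves − Δrequired = +£127B − (+£21.2B) = +£105.8 billion.

+£105.8 billion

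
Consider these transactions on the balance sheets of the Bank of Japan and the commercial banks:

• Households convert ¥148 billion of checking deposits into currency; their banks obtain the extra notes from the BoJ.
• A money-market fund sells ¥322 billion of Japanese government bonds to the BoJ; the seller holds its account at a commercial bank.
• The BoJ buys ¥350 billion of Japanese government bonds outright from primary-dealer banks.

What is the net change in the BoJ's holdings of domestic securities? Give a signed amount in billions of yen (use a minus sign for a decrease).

+¥672 billion

Currency withdrawal ¥148 billion: the BoJ's securities portfolio is untouched → 0.
Asset purchase (from non-banks) ¥322 billion: securities added to the BoJ's portfolio → +¥322B.
OMO purchase (from banks) ¥350 billion: securities added to the BoJ's portfolio → +¥350B.
Net: 0 + 322 + 350 = +¥672 billion.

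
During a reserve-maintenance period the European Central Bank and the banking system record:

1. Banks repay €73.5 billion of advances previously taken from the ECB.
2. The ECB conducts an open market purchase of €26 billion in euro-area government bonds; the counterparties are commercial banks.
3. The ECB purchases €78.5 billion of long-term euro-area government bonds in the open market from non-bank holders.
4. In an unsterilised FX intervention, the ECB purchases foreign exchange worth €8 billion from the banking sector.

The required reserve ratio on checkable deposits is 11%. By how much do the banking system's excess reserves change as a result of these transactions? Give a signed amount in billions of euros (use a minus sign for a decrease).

Discount-window repayment €73.5 billion: reserves −€73.5B, deposits 0.
OMO purchase (from banks) €26 billion: reserves +€26B, deposits 0.
Asset purchase (from non-banks) €78.5 billion: reserves +€78.5B, deposits +€78.5B.
FX purchase €8 billion: reserves +€8B, deposits 0.
Totals: Δreserves = +€39B, Δdeposits = +€78.5B.
Δrequired reserves = 11% × +€78.5B = +€8.635B.
Δexcess reserves = Δreserves − Δrequired = +€39B − (+€8.635B) = +€30.365 billion.

+€30.365 billion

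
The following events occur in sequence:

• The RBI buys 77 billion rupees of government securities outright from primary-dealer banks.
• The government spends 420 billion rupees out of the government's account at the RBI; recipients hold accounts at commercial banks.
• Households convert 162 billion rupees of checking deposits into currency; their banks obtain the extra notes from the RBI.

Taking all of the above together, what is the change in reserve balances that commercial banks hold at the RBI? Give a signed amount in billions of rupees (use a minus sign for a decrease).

+335 billion

OMO purchase (from banks) 77 billion rupees: the RBI pays by crediting reserve accounts → +77B.
Government spending 420 billion rupees: government payments flow into bank reserve accounts → +420B.
Currency withdrawal 162 billion rupees: banks swap reserves for currency → −162B.
Net: 77 + 420 − 162 = +335 billion.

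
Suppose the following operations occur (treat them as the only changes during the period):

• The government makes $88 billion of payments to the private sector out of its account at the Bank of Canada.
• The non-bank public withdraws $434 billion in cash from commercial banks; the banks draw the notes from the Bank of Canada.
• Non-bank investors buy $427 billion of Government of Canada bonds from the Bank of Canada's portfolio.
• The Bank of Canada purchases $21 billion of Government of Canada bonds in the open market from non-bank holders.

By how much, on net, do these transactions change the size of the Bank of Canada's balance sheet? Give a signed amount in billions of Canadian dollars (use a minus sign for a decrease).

-$406 billion

Government spending $88 billion: only the composition of liabilities changes → 0.
Currency withdrawal $434 billion: only the composition of liabilities changes → 0.
Asset sale (to non-banks) $427 billion: a Bank of Canada asset is shed → −$427B.
Asset purchase (from non-banks) $21 billion: a Bank of Canada asset is acquired → +$21B.
Net: 0 + 0 − 427 + 21 = -$406 billion.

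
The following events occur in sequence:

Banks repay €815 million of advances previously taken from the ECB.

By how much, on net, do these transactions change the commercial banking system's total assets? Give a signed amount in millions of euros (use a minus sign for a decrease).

-€815 million

ECB balance sheet:
  Assets:      Loans to banks −€815M
  Liabilities: Bank reserves −€815M
Commercial banking system:
  Assets:      Reserves at CB −€815M
  Liabilities: Borrowings from CB −€815M
Change in total bank assets = -€815 million.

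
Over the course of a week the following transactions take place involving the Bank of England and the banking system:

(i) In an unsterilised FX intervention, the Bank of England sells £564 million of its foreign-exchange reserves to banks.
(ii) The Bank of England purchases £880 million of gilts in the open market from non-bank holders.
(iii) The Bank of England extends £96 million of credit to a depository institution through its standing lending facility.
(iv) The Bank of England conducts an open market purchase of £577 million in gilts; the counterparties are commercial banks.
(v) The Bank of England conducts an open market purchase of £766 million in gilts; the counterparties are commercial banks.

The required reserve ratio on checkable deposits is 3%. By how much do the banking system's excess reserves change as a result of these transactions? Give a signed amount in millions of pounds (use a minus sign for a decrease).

FX sale £564 million: reserves −£564M, deposits 0.
Asset purchase (from non-banks) £880 million: reserves +£880M, deposits +£880M.
Discount-window loan £96 million: reserves +£96M, deposits 0.
OMO purchase (from banks) £577 million: reserves +£577M, deposits 0.
OMO purchase (from banks) £766 million: reserves +£766M, deposits 0.
Totals: Δreserves = +£1755M, Δdeposits = +£880M.
Δrequired reserves = 3% × +£880M = +£26.4M.
Δexcess reserves = Δreserves − Δrequired = +£1755M − (+£26.4M) = +£1728.6 million.

+£1728.6 million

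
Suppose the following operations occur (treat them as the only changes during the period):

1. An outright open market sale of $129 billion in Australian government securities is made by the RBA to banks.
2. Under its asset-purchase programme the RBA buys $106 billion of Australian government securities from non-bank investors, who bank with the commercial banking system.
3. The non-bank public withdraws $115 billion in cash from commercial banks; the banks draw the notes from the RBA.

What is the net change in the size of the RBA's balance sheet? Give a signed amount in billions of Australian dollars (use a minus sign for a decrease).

OMO sale (to banks) $129 billion: an RBA asset is shed → −$129B.
Asset purchase (from non-banks) $106 billion: an RBA asset is acquired → +$106B.
Currency withdrawal $115 billion: only the composition of liabilities changes → 0.
Net: −129 + 106 + 0 = -$23 billion.

-$23 billion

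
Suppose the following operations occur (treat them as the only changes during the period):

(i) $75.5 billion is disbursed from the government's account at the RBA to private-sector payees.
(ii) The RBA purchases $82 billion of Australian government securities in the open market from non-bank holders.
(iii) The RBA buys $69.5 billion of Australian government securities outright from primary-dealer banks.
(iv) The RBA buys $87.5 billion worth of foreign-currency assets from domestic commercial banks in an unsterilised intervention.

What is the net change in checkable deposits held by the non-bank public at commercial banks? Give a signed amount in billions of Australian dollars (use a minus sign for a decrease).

+$157.5 billion

Government spending $75.5 billion: non-bank counterparties' bank balances rise → +$75.5B.
Asset purchase (from non-banks) $82 billion: non-bank counterparties' bank balances rise → +$82B.
OMO purchase (from banks) $69.5 billion: the counterparty is a bank, so public deposits are unchanged → 0.
FX purchase $87.5 billion: the counterparty is a bank, so public deposits are unchanged → 0.
Net: 75.5 + 82 + 0 + 0 = +$157.5 billion.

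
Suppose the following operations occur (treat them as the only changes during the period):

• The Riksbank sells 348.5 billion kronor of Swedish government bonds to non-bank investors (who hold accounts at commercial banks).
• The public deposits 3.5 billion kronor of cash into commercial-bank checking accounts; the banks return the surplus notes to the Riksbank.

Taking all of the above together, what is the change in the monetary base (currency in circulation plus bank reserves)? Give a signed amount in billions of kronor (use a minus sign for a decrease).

Riksbank balance sheet:
  Assets:      Securities −348.5B
  Liabilities: Bank reserves −345B, Currency in circulation −3.5B
Commercial banking system:
  Assets:      Reserves at CB −345B
  Liabilities: Checkable deposits −345B
Monetary base = currency + reserves: −3.5B + (−345B) = -348.5 billion.

-348.5 billion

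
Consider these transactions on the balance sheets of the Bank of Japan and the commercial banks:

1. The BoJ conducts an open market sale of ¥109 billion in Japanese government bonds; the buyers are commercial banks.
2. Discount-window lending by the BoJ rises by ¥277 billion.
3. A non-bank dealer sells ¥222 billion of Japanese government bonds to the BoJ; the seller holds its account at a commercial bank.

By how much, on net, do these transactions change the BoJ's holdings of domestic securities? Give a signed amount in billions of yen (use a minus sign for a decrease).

BoJ balance sheet:
  Assets:      Securities +¥113B, Loans to banks +¥277B
  Liabilities: Bank reserves +¥390B
Commercial banking system:
  Assets:      Reserves at CB +¥390B, Securities +¥109B
  Liabilities: Checkable deposits +¥222B, Borrowings from CB +¥277B
So the change in the BoJ's holdings of domestic securities is +¥113 billion.

+¥113 billion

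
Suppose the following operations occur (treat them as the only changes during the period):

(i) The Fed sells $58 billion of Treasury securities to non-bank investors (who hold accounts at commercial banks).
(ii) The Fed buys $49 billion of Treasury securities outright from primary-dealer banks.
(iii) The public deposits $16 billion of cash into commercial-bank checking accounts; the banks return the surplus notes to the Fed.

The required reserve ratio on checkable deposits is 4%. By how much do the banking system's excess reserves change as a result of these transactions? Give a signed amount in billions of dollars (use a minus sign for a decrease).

Asset sale (to non-banks) $58 billion: reserves −$58B, deposits −$58B.
OMO purchase (from banks) $49 billion: reserves +$49B, deposits 0.
Currency deposit $16 billion: reserves +$16B, deposits +$16B.
Totals: Δreserves = +$7B, Δdeposits = −$42B.
Δrequired reserves = 4% × −$42B = −$1.68B.
Δexcess reserves = Δreserves − Δrequired = +$7B − (−$1.68B) = +$8.68 billion.

+$8.68 billion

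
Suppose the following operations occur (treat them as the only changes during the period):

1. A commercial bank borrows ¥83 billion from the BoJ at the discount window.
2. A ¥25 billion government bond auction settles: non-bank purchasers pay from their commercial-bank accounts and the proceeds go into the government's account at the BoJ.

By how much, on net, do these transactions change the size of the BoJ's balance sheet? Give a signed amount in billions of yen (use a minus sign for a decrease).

Discount-window loan ¥83 billion: a BoJ asset is acquired → +¥83B.
Government account inflow ¥25 billion: only the composition of liabilities changes → 0.
Net: 83 + 0 = +¥83 billion.

+¥83 billion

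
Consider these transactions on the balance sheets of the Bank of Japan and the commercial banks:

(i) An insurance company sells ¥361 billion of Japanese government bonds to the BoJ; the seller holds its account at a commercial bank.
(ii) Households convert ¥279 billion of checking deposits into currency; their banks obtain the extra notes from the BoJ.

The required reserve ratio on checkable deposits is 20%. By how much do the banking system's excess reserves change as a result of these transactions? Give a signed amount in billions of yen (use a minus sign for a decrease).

Asset purchase (from non-banks) ¥361 billion: reserves +¥361B, deposits +¥361B.
Currency withdrawal ¥279 billion: reserves −¥279B, deposits −¥279B.
Totals: Δreserves = +¥82B, Δdeposits = +¥82B.
Δrequired reserves = 20% × +¥82B = +¥16.4B.
Δexcess reserves = Δreserves − Δrequired = +¥82B − (+¥16.4B) = +¥65.6 billion.

+¥65.6 billion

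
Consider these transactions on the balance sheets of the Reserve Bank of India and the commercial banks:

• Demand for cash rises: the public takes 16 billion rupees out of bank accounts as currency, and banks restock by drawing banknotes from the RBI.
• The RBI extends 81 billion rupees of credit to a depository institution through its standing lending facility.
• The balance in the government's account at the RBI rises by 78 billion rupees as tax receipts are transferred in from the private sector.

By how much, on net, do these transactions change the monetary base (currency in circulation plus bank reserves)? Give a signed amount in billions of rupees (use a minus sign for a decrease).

+3 billion

RBI balance sheet:
  Assets:      Loans to banks +81B
  Liabilities: Bank reserves −13B, Currency in circulation +16B, Government deposits +78B
Commercial banking system:
  Assets:      Reserves at CB −13B
  Liabilities: Checkable deposits −94B, Borrowings from CB +81B
Monetary base = currency + reserves: +16B + (−13B) = +3 billion.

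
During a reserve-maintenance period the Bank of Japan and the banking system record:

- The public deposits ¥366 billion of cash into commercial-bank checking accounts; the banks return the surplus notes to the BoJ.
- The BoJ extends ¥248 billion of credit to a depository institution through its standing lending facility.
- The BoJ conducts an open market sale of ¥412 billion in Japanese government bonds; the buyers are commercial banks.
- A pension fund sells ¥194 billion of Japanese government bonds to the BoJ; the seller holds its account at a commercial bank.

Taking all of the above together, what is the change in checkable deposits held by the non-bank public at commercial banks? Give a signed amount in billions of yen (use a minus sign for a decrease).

Currency deposit ¥366 billion: non-bank counterparties' bank balances rise → +¥366B.
Discount-window loan ¥248 billion: the counterparty is a bank, so public deposits are unchanged → 0.
OMO sale (to banks) ¥412 billion: the counterparty is a bank, so public deposits are unchanged → 0.
Asset purchase (from non-banks) ¥194 billion: non-bank counterparties' bank balances rise → +¥194B.
Net: 366 + 0 + 0 + 194 = +¥560 billion.

+¥560 billion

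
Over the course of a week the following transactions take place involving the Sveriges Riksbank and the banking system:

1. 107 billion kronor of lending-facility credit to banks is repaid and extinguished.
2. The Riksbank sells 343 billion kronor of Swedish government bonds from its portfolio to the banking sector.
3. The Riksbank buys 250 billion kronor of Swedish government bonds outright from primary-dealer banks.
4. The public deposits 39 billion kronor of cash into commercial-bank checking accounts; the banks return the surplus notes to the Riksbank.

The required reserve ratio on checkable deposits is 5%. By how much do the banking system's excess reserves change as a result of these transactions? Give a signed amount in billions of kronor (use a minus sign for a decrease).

-162.95 billion

Discount-window repayment 107 billion kronor: reserves −107B, deposits 0.
OMO sale (to banks) 343 billion kronor: reserves −343B, deposits 0.
OMO purchase (from banks) 250 billion kronor: reserves +250B, deposits 0.
Currency deposit 39 billion kronor: reserves +39B, deposits +39B.
Totals: Δreserves = −161B, Δdeposits = +39B.
Δrequired reserves = 5% × +39B = +1.95B.
Δexcess reserves = Δreserves − Δrequired = −161B − (+1.95B) = -162.95 billion.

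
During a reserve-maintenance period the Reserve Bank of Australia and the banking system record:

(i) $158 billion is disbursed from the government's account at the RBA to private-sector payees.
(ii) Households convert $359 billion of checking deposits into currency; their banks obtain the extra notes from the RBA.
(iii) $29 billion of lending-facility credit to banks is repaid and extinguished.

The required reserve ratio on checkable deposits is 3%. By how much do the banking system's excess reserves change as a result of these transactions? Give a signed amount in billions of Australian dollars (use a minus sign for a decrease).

Government spending $158 billion: reserves +$158B, deposits +$158B.
Currency withdrawal $359 billion: reserves −$359B, deposits −$359B.
Discount-window repayment $29 billion: reserves −$29B, deposits 0.
Totals: Δreserves = −$230B, Δdeposits = −$201B.
Δrequired reserves = 3% × −$201B = −$6.03B.
Δexcess reserves = Δreserves − Δrequired = −$230B − (−$6.03B) = -$223.97 billion.

-$223.97 billion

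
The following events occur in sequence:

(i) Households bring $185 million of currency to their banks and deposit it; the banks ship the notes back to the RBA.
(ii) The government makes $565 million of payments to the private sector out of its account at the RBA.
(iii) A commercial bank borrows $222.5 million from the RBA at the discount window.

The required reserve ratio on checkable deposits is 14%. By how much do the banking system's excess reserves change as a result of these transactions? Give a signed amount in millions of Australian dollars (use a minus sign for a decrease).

+$867.5 million

Currency deposit $185 million: reserves +$185M, deposits +$185M.
Government spending $565 million: reserves +$565M, deposits +$565M.
Discount-window loan $222.5 million: reserves +$222.5M, deposits 0.
Totals: Δreserves = +$972.5M, Δdeposits = +$750M.
Δrequired reserves = 14% × +$750M = +$105M.
Δexcess reserves = Δreserves − Δrequired = +$972.5M − (+$105M) = +$867.5 million.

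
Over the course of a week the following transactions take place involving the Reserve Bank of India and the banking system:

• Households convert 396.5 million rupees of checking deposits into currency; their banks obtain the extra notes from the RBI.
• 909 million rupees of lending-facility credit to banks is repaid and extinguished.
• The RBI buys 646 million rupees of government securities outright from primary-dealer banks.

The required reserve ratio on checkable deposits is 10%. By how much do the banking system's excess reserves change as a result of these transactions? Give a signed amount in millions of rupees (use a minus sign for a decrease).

Currency withdrawal 396.5 million rupees: reserves −396.5M, deposits −396.5M.
Discount-window repayment 909 million rupees: reserves −909M, deposits 0.
OMO purchase (from banks) 646 million rupees: reserves +646M, deposits 0.
Totals: Δreserves = −659.5M, Δdeposits = −396.5M.
Δrequired reserves = 10% × −396.5M = −39.65M.
Δexcess reserves = Δreserves − Δrequired = −659.5M − (−39.65M) = -619.85 million.

-619.85 million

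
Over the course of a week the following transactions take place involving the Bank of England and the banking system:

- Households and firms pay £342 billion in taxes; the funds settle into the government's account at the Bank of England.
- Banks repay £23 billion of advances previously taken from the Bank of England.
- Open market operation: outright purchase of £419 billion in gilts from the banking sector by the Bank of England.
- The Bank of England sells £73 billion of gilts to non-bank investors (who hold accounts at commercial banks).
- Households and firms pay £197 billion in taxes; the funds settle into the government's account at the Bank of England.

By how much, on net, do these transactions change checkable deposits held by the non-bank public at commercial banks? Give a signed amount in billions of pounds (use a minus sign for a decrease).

Government account inflow £342 billion: non-bank counterparties' bank balances fall → −£342B.
Discount-window repayment £23 billion: the counterparty is a bank, so public deposits are unchanged → 0.
OMO purchase (from banks) £419 billion: the counterparty is a bank, so public deposits are unchanged → 0.
Asset sale (to non-banks) £73 billion: non-bank counterparties' bank balances fall → −£73B.
Government account inflow £197 billion: non-bank counterparties' bank balances fall → −£197B.
Net: −342 + 0 + 0 − 73 − 197 = -£612 billion.

-£612 billion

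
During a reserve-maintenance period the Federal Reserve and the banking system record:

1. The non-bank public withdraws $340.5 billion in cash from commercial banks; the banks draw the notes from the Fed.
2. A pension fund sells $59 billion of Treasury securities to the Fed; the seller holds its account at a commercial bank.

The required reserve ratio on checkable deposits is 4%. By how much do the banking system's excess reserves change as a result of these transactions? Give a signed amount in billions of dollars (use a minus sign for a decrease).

-$270.24 billion

Currency withdrawal $340.5 billion: reserves −$340.5B, deposits −$340.5B.
Asset purchase (from non-banks) $59 billion: reserves +$59B, deposits +$59B.
Totals: Δreserves = −$281.5B, Δdeposits = −$281.5B.
Δrequired reserves = 4% × −$281.5B = −$11.26B.
Δexcess reserves = Δreserves − Δrequired = −$281.5B − (−$11.26B) = -$270.24 billion.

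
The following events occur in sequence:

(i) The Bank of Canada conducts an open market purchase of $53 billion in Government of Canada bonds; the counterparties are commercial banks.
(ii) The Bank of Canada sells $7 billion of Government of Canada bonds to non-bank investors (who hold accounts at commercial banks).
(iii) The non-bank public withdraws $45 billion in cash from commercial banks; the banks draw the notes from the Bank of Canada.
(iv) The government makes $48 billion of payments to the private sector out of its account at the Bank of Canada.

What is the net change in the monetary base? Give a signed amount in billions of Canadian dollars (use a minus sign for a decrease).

+$94 billion

Bank of Canada balance sheet:
  Assets:      Securities +$46B
  Liabilities: Bank reserves +$49B, Currency in circulation +$45B, Government deposits −$48B
Commercial banking system:
  Assets:      Reserves at CB +$49B, Securities −$53B
  Liabilities: Checkable deposits −$4B
Monetary base = currency + reserves: +$45B + (+$49B) = +$94 billion.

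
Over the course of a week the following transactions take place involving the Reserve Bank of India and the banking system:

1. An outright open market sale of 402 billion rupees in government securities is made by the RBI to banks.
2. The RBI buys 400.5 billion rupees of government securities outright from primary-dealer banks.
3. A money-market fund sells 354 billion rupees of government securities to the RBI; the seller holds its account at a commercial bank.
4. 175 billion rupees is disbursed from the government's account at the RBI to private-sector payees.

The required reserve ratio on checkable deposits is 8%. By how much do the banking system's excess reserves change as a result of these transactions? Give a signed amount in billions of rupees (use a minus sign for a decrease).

+485.18 billion

OMO sale (to banks) 402 billion rupees: reserves −402B, deposits 0.
OMO purchase (from banks) 400.5 billion rupees: reserves +400.5B, deposits 0.
Asset purchase (from non-banks) 354 billion rupees: reserves +354B, deposits +354B.
Government spending 175 billion rupees: reserves +175B, deposits +175B.
Totals: Δreserves = +527.5B, Δdeposits = +529B.
Δrequired reserves = 8% × +529B = +42.32B.
Δexcess reserves = Δreserves − Δrequired = +527.5B − (+42.32B) = +485.18 billion.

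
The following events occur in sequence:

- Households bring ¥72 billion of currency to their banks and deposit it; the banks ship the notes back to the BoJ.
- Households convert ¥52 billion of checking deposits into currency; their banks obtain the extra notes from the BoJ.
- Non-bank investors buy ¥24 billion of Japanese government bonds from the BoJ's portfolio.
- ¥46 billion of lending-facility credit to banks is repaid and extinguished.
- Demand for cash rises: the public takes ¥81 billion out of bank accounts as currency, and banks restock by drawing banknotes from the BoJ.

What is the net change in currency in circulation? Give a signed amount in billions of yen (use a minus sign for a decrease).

BoJ balance sheet:
  Assets:      Securities −¥24B, Loans to banks −¥46B
  Liabilities: Bank reserves −¥131B, Currency in circulation +¥61B
Commercial banking system:
  Assets:      Reserves at CB −¥131B
  Liabilities: Checkable deposits −¥85B, Borrowings from CB −¥46B
So the change in currency in circulation is +¥61 billion.

+¥61 billion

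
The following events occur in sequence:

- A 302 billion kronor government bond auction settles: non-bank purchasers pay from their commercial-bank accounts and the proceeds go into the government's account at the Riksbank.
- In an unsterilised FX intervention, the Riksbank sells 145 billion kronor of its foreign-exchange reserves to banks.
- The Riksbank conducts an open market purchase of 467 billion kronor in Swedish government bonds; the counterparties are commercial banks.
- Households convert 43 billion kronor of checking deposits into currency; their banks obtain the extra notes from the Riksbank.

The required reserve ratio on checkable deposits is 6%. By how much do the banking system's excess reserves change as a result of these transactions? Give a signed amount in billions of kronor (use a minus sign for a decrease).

Government account inflow 302 billion kronor: reserves −302B, deposits −302B.
FX sale 145 billion kronor: reserves −145B, deposits 0.
OMO purchase (from banks) 467 billion kronor: reserves +467B, deposits 0.
Currency withdrawal 43 billion kronor: reserves −43B, deposits −43B.
Totals: Δreserves = −23B, Δdeposits = −345B.
Δrequired reserves = 6% × −345B = −20.7B.
Δexcess reserves = Δreserves − Δrequired = −23B − (−20.7B) = -2.3 billion.

-2.3 billion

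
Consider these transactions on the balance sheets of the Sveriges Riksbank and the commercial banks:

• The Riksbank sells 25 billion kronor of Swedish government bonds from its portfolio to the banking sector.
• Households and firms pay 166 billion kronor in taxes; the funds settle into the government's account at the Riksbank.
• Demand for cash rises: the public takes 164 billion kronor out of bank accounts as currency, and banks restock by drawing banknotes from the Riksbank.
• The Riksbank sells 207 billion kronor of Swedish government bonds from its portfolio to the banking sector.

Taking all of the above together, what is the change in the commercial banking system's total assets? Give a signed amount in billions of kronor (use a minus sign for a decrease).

-330 billion

OMO sale (to banks) 25 billion kronor: just an asset swap on bank balance sheets → 0.
Government account inflow 166 billion kronor: bank balance sheets shrink → −166B.
Currency withdrawal 164 billion kronor: bank balance sheets shrink → −164B.
OMO sale (to banks) 207 billion kronor: just an asset swap on bank balance sheets → 0.
Net: 0 − 166 − 164 + 0 = -330 billion.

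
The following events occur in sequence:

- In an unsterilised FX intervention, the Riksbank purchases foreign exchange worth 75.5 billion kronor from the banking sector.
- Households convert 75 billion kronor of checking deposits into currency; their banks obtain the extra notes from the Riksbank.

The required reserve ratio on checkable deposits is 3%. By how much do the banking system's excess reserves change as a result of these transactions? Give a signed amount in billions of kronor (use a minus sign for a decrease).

FX purchase 75.5 billion kronor: reserves +75.5B, deposits 0.
Currency withdrawal 75 billion kronor: reserves −75B, deposits −75B.
Totals: Δreserves = +0.5B, Δdeposits = −75B.
Δrequired reserves = 3% × −75B = −2.25B.
Δexcess reserves = Δreserves − Δrequired = +0.5B − (−2.25B) = +2.75 billion.

+2.75 billion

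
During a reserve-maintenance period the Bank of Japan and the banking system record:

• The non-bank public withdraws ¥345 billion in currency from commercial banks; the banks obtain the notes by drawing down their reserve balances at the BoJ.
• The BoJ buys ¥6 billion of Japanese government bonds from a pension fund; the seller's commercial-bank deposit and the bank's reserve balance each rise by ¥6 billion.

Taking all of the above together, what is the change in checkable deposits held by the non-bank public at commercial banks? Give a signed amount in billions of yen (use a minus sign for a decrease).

-¥339 billion

BoJ balance sheet:
  Assets:      Securities +¥6B
  Liabilities: Bank reserves −¥339B, Currency in circulation +¥345B
Commercial banking system:
  Assets:      Reserves at CB −¥339B
  Liabilities: Checkable deposits −¥339B
So the change in checkable deposits held by the non-bank public at commercial banks is -¥339 billion.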